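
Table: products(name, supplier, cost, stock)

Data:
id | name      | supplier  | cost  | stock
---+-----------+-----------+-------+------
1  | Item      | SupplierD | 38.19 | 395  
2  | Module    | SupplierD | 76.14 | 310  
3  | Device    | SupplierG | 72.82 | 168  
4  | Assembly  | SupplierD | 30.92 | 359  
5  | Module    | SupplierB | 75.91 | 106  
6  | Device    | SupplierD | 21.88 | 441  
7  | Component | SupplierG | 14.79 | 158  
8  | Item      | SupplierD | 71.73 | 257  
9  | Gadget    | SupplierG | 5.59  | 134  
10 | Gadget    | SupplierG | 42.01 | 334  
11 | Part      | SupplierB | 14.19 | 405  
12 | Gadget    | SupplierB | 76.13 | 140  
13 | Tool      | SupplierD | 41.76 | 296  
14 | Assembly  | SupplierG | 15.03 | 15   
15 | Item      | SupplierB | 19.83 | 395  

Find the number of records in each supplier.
SELECT supplier, COUNT(*) as count
FROM products
GROUP BY supplier

Result:
  SupplierB: 4
  SupplierD: 6
  SupplierG: 5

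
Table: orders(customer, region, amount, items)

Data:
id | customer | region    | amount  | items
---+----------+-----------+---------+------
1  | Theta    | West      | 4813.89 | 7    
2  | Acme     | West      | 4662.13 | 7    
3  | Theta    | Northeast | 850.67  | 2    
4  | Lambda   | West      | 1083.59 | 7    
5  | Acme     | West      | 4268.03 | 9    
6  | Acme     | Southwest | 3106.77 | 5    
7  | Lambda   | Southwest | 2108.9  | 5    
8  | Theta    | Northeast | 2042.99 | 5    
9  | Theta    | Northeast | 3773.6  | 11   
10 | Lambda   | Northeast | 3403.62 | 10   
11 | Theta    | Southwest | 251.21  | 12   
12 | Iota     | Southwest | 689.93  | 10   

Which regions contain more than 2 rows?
SELECT region, COUNT(*) as cnt
FROM orders
GROUP BY region
HAVING COUNT(*) > 2

Result:
  Northeast: 4
  Southwest: 4
  West: 4

Note: HAVING filters groups after aggregation, WHERE filters rows before.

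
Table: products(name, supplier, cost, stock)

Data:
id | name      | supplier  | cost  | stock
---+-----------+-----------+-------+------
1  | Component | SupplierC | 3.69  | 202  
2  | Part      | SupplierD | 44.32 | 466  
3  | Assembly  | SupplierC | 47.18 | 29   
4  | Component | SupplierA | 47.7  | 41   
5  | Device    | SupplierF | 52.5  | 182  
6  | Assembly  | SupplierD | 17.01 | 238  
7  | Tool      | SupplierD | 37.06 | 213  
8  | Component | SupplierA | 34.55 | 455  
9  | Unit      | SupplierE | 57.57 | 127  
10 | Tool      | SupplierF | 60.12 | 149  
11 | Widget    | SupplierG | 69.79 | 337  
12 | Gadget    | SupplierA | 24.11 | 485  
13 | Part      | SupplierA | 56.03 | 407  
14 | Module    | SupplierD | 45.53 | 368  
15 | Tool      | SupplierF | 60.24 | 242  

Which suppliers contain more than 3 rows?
SELECT supplier, COUNT(*) as cnt
FROM products
GROUP BY supplier
HAVING COUNT(*) > 3

Result:
  SupplierA: 4
  SupplierD: 4

Note: HAVING filters groups after aggregation, WHERE filters rows before.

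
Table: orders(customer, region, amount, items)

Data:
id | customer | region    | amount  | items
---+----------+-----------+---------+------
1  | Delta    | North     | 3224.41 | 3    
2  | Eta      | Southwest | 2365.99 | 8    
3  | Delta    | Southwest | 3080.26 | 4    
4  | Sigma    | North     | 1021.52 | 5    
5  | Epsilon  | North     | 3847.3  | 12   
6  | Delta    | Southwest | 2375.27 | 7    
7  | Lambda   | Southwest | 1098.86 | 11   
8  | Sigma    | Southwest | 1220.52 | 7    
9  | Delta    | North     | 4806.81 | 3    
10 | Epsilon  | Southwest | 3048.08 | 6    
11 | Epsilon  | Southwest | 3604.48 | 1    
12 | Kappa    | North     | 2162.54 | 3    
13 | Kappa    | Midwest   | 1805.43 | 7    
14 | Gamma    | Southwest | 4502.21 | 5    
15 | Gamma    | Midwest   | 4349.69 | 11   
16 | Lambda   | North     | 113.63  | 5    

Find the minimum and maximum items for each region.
SELECT region, MIN(items), MAX(items)
FROM orders
GROUP BY region

Result:
  Midwest: min=7, max=11
  North: min=3, max=12
  Southwest: min=1, max=11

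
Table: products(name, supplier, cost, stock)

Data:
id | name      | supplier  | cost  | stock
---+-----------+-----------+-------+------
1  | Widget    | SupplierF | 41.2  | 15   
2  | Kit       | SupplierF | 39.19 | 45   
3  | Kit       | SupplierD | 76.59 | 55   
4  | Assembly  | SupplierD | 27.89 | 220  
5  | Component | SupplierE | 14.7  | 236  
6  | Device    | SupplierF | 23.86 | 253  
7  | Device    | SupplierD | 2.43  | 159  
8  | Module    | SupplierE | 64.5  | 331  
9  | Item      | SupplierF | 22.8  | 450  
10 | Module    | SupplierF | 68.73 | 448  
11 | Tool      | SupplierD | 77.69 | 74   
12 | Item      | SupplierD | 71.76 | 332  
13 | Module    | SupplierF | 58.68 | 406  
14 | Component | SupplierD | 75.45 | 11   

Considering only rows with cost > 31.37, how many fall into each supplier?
SELECT supplier, COUNT(*)
FROM products
WHERE cost > 31.37
GROUP BY supplier

Note: WHERE filters rows before grouping.

Result:
  SupplierD: 4
  SupplierE: 1
  SupplierF: 4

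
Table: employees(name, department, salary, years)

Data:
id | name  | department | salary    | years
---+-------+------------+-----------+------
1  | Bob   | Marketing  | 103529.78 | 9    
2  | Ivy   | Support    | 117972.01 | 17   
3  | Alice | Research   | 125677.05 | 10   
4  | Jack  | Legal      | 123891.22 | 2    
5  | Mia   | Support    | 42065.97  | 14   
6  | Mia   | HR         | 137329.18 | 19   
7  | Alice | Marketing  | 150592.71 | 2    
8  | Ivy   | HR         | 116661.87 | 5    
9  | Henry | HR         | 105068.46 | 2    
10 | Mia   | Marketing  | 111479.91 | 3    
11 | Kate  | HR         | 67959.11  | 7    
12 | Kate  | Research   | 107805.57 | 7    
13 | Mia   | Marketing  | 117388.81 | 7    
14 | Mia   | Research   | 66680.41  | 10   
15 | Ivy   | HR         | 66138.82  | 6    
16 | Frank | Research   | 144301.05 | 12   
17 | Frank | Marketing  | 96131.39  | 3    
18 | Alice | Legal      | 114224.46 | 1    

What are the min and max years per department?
SELECT department, MIN(years), MAX(years)
FROM employees
GROUP BY department

Result:
  HR: min=2, max=19
  Legal: min=1, max=2
  Marketing: min=2, max=9
  Research: min=7, max=12
  Support: min=14, max=17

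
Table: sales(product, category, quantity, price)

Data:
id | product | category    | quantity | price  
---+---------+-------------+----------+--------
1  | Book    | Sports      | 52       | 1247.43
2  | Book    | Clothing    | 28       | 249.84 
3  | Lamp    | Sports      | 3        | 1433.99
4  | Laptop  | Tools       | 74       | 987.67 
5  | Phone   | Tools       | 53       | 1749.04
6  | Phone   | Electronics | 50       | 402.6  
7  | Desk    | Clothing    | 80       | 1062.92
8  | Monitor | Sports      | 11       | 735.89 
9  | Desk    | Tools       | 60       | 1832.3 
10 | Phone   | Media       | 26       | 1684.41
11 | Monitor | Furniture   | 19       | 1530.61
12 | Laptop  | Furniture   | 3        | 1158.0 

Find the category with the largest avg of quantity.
SELECT category, AVG(quantity) as val
FROM sales
GROUP BY category
ORDER BY val DESC
LIMIT 1

Result: Tools with avg(quantity) = 62.33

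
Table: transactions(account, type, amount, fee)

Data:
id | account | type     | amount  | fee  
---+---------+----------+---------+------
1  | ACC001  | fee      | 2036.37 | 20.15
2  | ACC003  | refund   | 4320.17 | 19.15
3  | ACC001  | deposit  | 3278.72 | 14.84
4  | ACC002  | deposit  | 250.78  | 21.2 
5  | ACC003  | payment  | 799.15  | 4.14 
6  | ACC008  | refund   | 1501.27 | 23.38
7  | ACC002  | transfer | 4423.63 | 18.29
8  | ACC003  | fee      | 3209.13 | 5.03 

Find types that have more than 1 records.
SELECT type, COUNT(*) as cnt
FROM transactions
GROUP BY type
HAVING COUNT(*) > 1

Result:
  deposit: 2
  fee: 2
  refund: 2

Note: HAVING filters groups after aggregation, WHERE filters rows before.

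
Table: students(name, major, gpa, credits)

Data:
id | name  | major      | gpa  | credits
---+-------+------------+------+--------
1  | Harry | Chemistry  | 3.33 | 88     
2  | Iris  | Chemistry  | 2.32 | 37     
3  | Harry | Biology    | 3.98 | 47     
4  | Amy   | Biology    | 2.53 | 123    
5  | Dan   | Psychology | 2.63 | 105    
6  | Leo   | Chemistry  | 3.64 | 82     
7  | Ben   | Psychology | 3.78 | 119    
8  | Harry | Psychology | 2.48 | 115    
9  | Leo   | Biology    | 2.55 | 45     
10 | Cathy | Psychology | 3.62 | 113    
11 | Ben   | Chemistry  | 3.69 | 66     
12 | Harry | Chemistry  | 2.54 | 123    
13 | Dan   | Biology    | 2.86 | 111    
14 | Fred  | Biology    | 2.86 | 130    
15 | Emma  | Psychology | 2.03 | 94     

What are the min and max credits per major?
SELECT major, MIN(credits), MAX(credits)
FROM students
GROUP BY major

Result:
  Biology: min=45, max=130
  Chemistry: min=37, max=123
  Psychology: min=94, max=119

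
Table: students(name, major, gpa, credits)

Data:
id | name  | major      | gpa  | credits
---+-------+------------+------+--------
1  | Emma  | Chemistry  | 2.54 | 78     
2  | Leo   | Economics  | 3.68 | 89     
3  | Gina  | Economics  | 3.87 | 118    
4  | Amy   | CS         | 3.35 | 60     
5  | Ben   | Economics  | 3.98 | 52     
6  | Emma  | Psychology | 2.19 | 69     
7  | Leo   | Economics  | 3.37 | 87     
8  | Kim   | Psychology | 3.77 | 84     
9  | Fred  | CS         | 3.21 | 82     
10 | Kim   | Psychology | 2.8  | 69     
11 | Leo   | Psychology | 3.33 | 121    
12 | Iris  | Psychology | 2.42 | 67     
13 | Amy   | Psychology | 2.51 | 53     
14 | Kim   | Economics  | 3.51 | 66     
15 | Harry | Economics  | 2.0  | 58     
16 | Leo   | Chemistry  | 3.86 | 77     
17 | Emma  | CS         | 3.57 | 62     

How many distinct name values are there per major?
SELECT major, COUNT(DISTINCT name)
FROM students
GROUP BY major

Result:
  CS: 3 distinct
  Chemistry: 2 distinct
  Economics: 5 distinct
  Psychology: 5 distinct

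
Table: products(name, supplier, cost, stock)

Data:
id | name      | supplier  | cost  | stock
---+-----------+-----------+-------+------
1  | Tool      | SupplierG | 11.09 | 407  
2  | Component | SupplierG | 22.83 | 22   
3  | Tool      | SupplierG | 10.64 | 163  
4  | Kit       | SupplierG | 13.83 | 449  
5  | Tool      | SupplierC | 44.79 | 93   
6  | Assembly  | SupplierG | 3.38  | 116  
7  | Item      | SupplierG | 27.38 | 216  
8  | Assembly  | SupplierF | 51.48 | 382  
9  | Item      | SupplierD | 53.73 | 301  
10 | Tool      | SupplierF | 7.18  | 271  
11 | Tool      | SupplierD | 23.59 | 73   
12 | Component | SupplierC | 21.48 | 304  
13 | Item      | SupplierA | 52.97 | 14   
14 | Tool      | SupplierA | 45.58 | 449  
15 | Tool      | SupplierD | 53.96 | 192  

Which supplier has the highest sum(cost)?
SELECT supplier, SUM(cost) as val
FROM products
GROUP BY supplier
ORDER BY val DESC
LIMIT 1

Result: SupplierD with sum(cost) = 131.28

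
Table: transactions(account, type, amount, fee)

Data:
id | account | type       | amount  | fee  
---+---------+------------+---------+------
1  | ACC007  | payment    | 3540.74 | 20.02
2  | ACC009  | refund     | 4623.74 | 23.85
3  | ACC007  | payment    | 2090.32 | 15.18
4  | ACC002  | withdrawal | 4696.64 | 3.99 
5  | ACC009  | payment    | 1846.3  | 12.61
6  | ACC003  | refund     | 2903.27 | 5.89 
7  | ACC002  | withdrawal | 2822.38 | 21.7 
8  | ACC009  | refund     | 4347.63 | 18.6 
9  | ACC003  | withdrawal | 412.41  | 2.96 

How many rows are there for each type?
SELECT type, COUNT(*) as count
FROM transactions
GROUP BY type

Result:
  payment: 3
  refund: 3
  withdrawal: 3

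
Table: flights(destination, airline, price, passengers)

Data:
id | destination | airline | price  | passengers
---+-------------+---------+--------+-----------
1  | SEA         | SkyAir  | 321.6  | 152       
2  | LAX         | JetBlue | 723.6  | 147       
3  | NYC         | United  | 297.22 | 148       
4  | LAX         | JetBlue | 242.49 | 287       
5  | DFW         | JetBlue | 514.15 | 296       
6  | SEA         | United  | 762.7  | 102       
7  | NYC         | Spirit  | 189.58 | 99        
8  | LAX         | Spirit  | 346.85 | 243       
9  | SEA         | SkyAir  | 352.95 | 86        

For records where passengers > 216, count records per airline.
SELECT airline, COUNT(*)
FROM flights
WHERE passengers > 216
GROUP BY airline

Note: WHERE filters rows before grouping.

Result:
  JetBlue: 2
  Spirit: 1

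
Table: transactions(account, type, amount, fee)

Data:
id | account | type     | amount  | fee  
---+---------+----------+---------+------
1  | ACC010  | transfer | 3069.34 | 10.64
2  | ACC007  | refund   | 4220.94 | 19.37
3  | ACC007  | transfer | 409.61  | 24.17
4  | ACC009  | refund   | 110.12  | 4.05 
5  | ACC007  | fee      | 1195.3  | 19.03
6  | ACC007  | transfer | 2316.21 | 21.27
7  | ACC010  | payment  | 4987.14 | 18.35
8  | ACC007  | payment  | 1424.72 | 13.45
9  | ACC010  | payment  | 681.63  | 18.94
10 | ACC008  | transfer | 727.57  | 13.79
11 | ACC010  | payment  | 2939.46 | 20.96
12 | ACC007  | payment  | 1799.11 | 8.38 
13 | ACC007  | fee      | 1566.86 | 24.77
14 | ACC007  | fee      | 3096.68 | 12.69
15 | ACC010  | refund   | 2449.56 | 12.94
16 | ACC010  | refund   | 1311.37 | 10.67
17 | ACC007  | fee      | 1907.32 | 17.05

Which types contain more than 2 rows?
SELECT type, COUNT(*) as cnt
FROM transactions
GROUP BY type
HAVING COUNT(*) > 2

Result:
  fee: 4
  payment: 5
  refund: 4
  transfer: 4

Note: HAVING filters groups after aggregation, WHERE filters rows before.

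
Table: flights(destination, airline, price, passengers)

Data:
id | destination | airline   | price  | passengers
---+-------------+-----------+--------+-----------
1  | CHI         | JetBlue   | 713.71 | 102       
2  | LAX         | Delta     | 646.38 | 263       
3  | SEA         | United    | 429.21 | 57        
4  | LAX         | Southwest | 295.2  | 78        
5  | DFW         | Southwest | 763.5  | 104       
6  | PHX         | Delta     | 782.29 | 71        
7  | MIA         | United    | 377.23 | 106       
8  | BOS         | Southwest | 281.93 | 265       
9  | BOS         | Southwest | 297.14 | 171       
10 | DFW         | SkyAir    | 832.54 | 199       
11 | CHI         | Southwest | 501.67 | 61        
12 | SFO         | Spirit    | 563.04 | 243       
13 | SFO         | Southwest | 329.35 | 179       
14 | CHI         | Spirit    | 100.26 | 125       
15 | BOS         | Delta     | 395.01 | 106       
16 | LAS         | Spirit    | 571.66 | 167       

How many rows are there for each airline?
SELECT airline, COUNT(*) as count
FROM flights
GROUP BY airline

Result:
  Delta: 3
  JetBlue: 1
  SkyAir: 1
  Southwest: 6
  Spirit: 3
  United: 2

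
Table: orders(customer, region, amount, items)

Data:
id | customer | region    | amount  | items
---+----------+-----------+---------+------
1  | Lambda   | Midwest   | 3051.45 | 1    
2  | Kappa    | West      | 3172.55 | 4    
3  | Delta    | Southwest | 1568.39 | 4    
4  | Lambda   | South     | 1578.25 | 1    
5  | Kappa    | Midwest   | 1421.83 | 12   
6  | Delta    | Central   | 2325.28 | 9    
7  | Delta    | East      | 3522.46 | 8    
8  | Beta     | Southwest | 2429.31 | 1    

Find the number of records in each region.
SELECT region, COUNT(*) as count
FROM orders
GROUP BY region

Result:
  Central: 1
  East: 1
  Midwest: 2
  South: 1
  Southwest: 2
  West: 1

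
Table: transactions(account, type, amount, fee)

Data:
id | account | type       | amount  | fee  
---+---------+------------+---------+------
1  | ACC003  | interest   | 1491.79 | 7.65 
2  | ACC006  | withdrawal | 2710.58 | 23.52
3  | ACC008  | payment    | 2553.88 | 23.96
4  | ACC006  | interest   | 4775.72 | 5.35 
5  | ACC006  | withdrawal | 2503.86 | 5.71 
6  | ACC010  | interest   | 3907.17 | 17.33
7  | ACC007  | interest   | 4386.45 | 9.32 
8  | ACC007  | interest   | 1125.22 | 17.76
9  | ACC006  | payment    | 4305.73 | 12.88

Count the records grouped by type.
SELECT type, COUNT(*) as count
FROM transactions
GROUP BY type

Result:
  interest: 5
  payment: 2
  withdrawal: 2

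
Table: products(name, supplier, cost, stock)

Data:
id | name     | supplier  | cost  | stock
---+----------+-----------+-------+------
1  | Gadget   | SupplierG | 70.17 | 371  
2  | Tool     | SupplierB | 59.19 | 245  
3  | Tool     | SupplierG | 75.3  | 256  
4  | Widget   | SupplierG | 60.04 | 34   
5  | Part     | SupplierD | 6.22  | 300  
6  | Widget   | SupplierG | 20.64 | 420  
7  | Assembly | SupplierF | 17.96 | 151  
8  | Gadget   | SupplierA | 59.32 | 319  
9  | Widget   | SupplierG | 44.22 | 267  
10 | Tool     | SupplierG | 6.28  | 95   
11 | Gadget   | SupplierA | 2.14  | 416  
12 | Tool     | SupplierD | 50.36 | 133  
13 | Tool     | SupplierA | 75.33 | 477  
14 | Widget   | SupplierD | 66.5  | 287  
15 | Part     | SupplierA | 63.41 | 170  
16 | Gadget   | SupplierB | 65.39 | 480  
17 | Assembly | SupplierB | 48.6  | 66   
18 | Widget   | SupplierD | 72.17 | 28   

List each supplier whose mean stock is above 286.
SELECT supplier, AVG(stock)
FROM products
GROUP BY supplier
HAVING AVG(stock) > 286

Result:
  SupplierA: avg=345.50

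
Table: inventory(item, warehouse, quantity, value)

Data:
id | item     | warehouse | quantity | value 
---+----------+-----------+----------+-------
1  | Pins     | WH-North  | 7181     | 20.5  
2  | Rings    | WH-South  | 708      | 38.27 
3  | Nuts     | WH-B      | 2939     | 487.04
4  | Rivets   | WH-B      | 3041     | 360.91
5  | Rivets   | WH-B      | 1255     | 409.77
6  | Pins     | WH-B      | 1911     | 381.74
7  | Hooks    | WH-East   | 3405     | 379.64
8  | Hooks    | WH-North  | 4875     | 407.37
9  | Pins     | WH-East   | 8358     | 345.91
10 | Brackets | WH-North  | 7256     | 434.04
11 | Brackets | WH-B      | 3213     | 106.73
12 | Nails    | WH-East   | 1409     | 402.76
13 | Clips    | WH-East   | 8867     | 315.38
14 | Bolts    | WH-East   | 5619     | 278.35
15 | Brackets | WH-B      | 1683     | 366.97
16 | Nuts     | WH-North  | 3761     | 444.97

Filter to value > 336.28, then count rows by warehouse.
SELECT warehouse, COUNT(*)
FROM inventory
WHERE value > 336.28
GROUP BY warehouse

Note: WHERE filters rows before grouping.

Result:
  WH-B: 5
  WH-East: 3
  WH-North: 3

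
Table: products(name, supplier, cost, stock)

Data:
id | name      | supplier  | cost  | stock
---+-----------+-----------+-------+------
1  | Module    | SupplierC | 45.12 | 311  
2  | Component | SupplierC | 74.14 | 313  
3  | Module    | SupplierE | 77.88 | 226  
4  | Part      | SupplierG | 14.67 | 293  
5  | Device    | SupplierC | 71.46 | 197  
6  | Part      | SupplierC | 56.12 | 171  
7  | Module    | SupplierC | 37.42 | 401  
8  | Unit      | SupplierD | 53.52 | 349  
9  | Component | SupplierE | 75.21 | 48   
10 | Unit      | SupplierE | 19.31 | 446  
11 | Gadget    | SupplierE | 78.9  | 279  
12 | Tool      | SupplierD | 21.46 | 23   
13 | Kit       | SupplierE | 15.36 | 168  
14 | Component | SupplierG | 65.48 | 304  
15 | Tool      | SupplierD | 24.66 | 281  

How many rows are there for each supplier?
SELECT supplier, COUNT(*) as count
FROM products
GROUP BY supplier

Result:
  SupplierC: 5
  SupplierD: 3
  SupplierE: 5
  SupplierG: 2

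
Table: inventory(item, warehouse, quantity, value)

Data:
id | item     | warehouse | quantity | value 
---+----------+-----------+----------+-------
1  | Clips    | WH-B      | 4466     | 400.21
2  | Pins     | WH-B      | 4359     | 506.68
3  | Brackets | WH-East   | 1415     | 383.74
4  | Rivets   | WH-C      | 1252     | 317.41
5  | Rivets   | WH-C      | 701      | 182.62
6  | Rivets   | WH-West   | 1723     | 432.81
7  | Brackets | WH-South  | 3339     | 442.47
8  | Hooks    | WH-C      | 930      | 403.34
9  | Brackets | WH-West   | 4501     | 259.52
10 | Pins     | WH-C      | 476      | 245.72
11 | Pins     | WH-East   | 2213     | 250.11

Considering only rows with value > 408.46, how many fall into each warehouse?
SELECT warehouse, COUNT(*)
FROM inventory
WHERE value > 408.46
GROUP BY warehouse

Note: WHERE filters rows before grouping.

Result:
  WH-B: 1
  WH-South: 1
  WH-West: 1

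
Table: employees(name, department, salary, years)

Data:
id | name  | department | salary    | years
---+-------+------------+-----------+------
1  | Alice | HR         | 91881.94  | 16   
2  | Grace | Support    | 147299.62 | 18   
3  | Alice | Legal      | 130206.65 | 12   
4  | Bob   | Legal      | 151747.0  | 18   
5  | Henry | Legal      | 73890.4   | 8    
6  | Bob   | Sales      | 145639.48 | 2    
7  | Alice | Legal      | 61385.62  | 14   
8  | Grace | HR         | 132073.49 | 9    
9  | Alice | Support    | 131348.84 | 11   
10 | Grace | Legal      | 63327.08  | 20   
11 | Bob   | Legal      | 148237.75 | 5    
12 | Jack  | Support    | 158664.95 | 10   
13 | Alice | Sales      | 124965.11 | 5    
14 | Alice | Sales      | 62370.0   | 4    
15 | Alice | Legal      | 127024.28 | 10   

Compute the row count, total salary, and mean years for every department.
SELECT department,
       COUNT(*) as cnt,
       SUM(salary) as total_salary,
       AVG(years) as avg_years
FROM employees
GROUP BY department

Result:
  HR: 2 records, 223955.43 total salary, 12.50 avg years
  Legal: 7 records, 755818.78 total salary, 12.43 avg years
  Sales: 3 records, 332974.59 total salary, 3.67 avg years
  Support: 3 records, 437313.41 total salary, 13.00 avg years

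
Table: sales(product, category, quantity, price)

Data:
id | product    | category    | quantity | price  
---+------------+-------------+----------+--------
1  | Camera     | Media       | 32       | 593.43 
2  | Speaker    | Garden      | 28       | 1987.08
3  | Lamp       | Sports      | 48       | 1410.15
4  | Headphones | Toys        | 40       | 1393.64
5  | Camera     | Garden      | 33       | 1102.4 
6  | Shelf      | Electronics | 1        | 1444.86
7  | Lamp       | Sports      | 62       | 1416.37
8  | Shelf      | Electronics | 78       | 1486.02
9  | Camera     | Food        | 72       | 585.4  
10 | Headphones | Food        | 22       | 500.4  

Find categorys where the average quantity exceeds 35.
SELECT category, AVG(quantity)
FROM sales
GROUP BY category
HAVING AVG(quantity) > 35

Result:
  Electronics: avg=39.50
  Food: avg=47.00
  Sports: avg=55.00
  Toys: avg=40.00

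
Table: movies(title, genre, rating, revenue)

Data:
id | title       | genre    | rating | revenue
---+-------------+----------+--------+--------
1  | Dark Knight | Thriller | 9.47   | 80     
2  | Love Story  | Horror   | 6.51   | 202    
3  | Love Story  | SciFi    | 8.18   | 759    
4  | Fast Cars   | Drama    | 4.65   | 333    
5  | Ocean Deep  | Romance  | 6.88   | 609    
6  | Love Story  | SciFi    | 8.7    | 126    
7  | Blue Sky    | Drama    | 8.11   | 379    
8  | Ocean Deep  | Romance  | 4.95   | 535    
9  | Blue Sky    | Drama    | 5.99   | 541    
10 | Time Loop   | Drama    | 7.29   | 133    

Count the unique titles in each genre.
SELECT genre, COUNT(DISTINCT title)
FROM movies
GROUP BY genre

Result:
  Drama: 3 distinct
  Horror: 1 distinct
  Romance: 1 distinct
  SciFi: 1 distinct
  Thriller: 1 distinct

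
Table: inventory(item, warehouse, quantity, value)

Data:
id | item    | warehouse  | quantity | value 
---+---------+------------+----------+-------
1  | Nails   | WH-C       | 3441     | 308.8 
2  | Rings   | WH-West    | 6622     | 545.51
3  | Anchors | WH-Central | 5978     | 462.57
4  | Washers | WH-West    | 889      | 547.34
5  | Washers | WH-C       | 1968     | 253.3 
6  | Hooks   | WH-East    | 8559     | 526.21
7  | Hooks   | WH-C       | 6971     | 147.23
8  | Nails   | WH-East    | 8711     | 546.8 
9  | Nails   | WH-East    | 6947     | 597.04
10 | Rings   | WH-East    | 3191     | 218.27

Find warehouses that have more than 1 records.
SELECT warehouse, COUNT(*) as cnt
FROM inventory
GROUP BY warehouse
HAVING COUNT(*) > 1

Result:
  WH-C: 3
  WH-East: 4
  WH-West: 2

Note: HAVING filters groups after aggregation, WHERE filters rows before.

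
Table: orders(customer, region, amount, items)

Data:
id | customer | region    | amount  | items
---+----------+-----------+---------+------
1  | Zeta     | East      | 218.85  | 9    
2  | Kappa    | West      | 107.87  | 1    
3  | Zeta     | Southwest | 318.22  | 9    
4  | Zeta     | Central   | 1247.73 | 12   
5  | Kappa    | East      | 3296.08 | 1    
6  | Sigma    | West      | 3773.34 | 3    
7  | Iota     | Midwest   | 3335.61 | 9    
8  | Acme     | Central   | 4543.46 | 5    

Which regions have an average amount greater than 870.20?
SELECT region, AVG(amount)
FROM orders
GROUP BY region
HAVING AVG(amount) > 870.20

Result:
  Central: avg=2895.60
  East: avg=1757.47
  Midwest: avg=3335.61
  West: avg=1940.61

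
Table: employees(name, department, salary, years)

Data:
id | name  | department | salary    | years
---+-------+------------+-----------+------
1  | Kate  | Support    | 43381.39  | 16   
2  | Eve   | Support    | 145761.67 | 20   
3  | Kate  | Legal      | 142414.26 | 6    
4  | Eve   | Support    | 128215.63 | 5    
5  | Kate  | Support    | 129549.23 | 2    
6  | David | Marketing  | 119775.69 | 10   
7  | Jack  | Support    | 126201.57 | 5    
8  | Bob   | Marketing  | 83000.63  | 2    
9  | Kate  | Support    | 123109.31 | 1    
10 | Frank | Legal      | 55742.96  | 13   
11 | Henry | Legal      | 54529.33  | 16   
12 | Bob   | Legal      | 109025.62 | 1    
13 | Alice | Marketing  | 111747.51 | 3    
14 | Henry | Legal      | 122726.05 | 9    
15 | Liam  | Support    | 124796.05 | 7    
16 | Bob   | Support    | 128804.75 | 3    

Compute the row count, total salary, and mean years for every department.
SELECT department,
       COUNT(*) as cnt,
       SUM(salary) as total_salary,
       AVG(years) as avg_years
FROM employees
GROUP BY department

Result:
  Legal: 5 records, 484438.22 total salary, 9.00 avg years
  Marketing: 3 records, 314523.83 total salary, 5.00 avg years
  Support: 8 records, 949819.60 total salary, 7.38 avg years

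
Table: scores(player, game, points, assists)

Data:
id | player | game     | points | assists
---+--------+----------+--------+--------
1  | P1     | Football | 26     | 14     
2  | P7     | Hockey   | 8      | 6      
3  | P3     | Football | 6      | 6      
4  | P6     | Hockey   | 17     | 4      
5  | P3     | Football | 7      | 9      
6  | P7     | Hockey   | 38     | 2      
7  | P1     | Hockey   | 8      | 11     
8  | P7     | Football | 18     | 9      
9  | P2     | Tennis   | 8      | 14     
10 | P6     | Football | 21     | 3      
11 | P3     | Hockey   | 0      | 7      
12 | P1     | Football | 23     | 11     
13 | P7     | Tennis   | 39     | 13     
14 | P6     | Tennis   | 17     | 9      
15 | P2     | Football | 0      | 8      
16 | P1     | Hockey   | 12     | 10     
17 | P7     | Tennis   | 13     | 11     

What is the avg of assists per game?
SELECT game, AVG(assists) as result
FROM scores
GROUP BY game

Result:
  Football: 8.57
  Hockey: 6.67
  Tennis: 11.75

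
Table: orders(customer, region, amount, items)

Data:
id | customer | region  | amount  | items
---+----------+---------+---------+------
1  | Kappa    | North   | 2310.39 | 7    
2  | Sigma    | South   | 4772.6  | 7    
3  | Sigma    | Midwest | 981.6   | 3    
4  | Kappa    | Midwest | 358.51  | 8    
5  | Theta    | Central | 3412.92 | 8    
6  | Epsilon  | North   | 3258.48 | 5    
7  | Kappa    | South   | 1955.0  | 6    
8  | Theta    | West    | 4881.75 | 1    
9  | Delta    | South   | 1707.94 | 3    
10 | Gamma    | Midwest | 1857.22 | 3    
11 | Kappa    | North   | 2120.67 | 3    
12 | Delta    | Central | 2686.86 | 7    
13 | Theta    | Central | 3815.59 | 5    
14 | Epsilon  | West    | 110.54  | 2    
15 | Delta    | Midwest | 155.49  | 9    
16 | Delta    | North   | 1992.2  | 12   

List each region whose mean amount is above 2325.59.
SELECT region, AVG(amount)
FROM orders
GROUP BY region
HAVING AVG(amount) > 2325.59

Result:
  Central: avg=3305.12
  North: avg=2420.44
  South: avg=2811.85
  West: avg=2496.15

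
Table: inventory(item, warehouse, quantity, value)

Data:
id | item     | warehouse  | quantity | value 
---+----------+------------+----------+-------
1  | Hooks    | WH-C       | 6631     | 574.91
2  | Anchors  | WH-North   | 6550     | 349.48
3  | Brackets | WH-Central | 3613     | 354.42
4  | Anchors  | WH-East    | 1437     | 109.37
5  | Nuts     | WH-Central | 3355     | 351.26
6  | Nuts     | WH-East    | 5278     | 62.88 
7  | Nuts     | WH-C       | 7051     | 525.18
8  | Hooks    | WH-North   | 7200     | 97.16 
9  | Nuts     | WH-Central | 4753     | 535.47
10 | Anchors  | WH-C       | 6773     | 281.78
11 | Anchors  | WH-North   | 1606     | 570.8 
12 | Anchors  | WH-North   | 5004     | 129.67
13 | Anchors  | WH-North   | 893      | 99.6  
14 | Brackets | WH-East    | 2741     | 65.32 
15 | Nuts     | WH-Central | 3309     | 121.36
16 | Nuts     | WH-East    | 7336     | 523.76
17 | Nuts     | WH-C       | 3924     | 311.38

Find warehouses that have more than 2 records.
SELECT warehouse, COUNT(*) as cnt
FROM inventory
GROUP BY warehouse
HAVING COUNT(*) > 2

Result:
  WH-C: 4
  WH-Central: 4
  WH-East: 4
  WH-North: 5

Note: HAVING filters groups after aggregation, WHERE filters rows before.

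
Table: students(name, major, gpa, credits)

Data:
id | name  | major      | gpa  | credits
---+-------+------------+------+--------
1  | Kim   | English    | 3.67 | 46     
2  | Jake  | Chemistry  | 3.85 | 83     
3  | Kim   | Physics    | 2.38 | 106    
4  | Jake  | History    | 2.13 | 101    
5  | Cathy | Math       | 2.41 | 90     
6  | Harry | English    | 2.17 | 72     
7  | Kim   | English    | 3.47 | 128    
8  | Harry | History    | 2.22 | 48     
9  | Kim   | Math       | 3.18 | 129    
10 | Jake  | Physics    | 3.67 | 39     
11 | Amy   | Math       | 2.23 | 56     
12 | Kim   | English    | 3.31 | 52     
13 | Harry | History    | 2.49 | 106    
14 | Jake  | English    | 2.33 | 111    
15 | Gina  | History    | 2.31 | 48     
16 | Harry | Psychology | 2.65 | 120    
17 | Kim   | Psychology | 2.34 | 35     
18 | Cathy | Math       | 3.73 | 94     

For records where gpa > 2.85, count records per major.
SELECT major, COUNT(*)
FROM students
WHERE gpa > 2.85
GROUP BY major

Note: WHERE filters rows before grouping.

Result:
  Chemistry: 1
  English: 3
  Math: 2
  Physics: 1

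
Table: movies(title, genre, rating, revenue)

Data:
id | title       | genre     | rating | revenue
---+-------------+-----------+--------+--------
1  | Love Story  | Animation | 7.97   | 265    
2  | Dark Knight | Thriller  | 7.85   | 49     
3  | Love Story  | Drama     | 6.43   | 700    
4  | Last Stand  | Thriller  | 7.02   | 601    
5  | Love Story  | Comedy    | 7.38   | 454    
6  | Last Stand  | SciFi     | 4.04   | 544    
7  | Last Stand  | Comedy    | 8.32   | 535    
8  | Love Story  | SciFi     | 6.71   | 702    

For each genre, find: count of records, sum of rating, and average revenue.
SELECT genre,
       COUNT(*) as cnt,
       SUM(rating) as total_rating,
       AVG(revenue) as avg_revenue
FROM movies
GROUP BY genre

Result:
  Animation: 1 records, 7.97 total rating, 265.00 avg revenue
  Comedy: 2 records, 15.70 total rating, 494.50 avg revenue
  Drama: 1 records, 6.43 total rating, 700.00 avg revenue
  SciFi: 2 records, 10.75 total rating, 623.00 avg revenue
  Thriller: 2 records, 14.87 total rating, 325.00 avg revenue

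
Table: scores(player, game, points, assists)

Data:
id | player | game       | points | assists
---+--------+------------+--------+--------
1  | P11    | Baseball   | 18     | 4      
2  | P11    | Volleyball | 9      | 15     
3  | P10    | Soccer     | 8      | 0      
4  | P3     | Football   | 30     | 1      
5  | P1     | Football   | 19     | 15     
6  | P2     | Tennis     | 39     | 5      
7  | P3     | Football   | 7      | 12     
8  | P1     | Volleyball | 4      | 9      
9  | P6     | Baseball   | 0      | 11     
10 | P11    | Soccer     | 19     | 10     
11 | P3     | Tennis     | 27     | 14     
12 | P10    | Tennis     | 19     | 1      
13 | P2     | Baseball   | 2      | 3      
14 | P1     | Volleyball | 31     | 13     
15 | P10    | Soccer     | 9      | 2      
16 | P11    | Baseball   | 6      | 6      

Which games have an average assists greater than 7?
SELECT game, AVG(assists)
FROM scores
GROUP BY game
HAVING AVG(assists) > 7

Result:
  Football: avg=9.33
  Volleyball: avg=12.33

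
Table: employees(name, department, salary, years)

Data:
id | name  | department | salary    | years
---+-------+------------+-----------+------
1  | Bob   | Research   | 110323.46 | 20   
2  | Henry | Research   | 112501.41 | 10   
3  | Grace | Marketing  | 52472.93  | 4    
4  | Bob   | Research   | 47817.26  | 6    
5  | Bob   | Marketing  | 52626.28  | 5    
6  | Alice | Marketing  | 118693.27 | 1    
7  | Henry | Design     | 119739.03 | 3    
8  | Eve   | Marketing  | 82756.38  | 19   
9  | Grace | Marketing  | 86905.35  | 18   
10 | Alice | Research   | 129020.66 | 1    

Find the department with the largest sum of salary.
SELECT department, SUM(salary) as val
FROM employees
GROUP BY department
ORDER BY val DESC
LIMIT 1

Result: Research with sum(salary) = 399662.79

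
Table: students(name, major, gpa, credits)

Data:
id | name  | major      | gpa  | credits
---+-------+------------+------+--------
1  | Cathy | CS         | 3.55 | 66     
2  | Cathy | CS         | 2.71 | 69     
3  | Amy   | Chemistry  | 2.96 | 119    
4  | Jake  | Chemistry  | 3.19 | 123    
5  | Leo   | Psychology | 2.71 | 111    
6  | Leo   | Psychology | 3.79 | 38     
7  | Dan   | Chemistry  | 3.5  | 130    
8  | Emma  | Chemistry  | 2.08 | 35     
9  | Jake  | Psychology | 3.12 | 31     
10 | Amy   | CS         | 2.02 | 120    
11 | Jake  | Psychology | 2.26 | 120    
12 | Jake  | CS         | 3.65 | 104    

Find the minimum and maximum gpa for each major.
SELECT major, MIN(gpa), MAX(gpa)
FROM students
GROUP BY major

Result:
  CS: min=2.02, max=3.65
  Chemistry: min=2.08, max=3.50
  Psychology: min=2.26, max=3.79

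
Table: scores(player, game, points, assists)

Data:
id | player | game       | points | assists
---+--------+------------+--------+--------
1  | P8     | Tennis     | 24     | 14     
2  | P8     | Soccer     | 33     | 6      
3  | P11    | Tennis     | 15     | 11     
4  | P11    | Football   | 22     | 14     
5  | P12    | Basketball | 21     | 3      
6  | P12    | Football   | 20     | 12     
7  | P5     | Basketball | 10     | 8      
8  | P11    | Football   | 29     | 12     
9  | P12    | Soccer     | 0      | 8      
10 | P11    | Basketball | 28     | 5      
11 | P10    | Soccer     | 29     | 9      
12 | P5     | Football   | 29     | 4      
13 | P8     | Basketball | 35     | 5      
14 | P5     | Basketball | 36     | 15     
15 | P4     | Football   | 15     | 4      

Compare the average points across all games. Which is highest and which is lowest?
SELECT game, AVG(points)
FROM scores
GROUP BY game
ORDER BY AVG(points)

All groups:
  Tennis: 19.50
  Soccer: 20.67
  Football: 23.00
  Basketball: 26.00

Highest: Basketball (26.00)
Lowest: Tennis (19.50)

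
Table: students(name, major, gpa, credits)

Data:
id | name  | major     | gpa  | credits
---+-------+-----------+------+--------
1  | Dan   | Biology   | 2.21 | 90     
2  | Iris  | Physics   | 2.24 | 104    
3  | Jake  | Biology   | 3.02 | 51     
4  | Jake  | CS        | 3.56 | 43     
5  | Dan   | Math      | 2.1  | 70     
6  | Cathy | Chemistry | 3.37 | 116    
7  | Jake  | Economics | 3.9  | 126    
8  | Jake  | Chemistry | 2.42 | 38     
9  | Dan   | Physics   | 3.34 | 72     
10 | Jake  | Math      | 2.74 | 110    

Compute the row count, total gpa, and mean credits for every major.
SELECT major,
       COUNT(*) as cnt,
       SUM(gpa) as total_gpa,
       AVG(credits) as avg_credits
FROM students
GROUP BY major

Result:
  Biology: 2 records, 5.23 total gpa, 70.50 avg credits
  CS: 1 records, 3.56 total gpa, 43.00 avg credits
  Chemistry: 2 records, 5.79 total gpa, 77.00 avg credits
  Economics: 1 records, 3.90 total gpa, 126.00 avg credits
  Math: 2 records, 4.84 total gpa, 90.00 avg credits
  Physics: 2 records, 5.58 total gpa, 88.00 avg credits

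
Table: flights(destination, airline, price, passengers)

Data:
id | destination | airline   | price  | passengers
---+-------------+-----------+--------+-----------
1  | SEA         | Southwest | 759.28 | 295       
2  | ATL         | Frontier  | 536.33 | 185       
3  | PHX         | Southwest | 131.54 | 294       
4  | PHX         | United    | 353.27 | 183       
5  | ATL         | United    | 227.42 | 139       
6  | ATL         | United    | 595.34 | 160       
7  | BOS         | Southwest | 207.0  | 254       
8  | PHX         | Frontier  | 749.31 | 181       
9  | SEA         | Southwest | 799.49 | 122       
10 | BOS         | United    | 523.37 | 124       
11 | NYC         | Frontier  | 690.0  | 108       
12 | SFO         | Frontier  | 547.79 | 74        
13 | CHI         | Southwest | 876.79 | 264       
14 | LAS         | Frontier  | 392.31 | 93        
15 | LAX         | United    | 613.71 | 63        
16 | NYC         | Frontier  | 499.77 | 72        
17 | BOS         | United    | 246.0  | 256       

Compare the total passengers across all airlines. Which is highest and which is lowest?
SELECT airline, SUM(passengers)
FROM flights
GROUP BY airline
ORDER BY SUM(passengers)

All groups:
  Frontier: 713
  United: 925
  Southwest: 1229

Highest: Southwest (1229)
Lowest: Frontier (713)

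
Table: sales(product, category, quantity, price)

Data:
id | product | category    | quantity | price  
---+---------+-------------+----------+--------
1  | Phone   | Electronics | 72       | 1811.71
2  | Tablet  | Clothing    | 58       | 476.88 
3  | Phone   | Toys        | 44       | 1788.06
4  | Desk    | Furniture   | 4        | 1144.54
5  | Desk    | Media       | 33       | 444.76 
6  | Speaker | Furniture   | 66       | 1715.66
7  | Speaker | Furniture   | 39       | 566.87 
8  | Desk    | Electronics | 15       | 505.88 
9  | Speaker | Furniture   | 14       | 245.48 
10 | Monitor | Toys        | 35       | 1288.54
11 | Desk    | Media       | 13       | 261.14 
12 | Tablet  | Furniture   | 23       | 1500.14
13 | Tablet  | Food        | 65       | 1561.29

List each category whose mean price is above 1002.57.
SELECT category, AVG(price)
FROM sales
GROUP BY category
HAVING AVG(price) > 1002.57

Result:
  Electronics: avg=1158.80
  Food: avg=1561.29
  Furniture: avg=1034.54
  Toys: avg=1538.30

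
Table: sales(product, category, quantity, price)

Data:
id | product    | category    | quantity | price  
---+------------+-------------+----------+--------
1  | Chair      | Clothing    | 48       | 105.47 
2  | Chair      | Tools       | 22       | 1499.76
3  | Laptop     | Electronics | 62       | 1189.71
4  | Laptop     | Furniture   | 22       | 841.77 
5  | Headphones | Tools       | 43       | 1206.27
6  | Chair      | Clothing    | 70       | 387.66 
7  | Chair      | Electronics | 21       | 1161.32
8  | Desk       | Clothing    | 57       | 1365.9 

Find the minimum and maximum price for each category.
SELECT category, MIN(price), MAX(price)
FROM sales
GROUP BY category

Result:
  Clothing: min=105.47, max=1365.90
  Electronics: min=1161.32, max=1189.71
  Furniture: min=841.77, max=841.77
  Tools: min=1206.27, max=1499.76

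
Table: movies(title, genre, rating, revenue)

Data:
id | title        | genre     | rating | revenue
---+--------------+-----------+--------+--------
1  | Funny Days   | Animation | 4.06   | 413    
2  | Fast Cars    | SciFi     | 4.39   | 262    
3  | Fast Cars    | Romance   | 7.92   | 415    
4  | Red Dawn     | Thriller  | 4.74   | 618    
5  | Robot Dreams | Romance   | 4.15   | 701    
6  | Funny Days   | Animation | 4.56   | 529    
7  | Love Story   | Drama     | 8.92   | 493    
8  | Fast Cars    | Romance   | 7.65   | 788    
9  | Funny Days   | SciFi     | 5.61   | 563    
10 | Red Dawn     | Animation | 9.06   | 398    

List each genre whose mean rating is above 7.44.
SELECT genre, AVG(rating)
FROM movies
GROUP BY genre
HAVING AVG(rating) > 7.44

Result:
  Drama: avg=8.92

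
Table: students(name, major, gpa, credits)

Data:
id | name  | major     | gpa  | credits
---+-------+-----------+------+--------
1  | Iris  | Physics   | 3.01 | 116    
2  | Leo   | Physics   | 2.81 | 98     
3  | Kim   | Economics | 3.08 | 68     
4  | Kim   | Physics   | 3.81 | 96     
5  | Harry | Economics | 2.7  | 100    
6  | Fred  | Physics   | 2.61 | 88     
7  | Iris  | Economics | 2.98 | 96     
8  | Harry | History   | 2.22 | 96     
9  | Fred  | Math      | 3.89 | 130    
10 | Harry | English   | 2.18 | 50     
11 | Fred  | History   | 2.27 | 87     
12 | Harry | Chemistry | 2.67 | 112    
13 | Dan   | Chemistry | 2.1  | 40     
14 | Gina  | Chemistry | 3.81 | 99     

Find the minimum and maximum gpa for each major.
SELECT major, MIN(gpa), MAX(gpa)
FROM students
GROUP BY major

Result:
  Chemistry: min=2.10, max=3.81
  Economics: min=2.70, max=3.08
  English: min=2.18, max=2.18
  History: min=2.22, max=2.27
  Math: min=3.89, max=3.89
  Physics: min=2.61, max=3.81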